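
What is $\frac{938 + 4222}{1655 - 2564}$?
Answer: $- \frac{1720}{303} \approx -5.6766$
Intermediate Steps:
$\frac{938 + 4222}{1655 - 2564} = \frac{5160}{-909} = 5160 \left(- \frac{1}{909}\right) = - \frac{1720}{303}$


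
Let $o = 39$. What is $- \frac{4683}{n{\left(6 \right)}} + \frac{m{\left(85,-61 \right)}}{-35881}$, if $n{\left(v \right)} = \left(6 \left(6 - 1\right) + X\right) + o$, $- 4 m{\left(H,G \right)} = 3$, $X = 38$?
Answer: $- \frac{672122571}{15357068} \approx -43.766$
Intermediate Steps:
$m{\left(H,G \right)} = - \frac{3}{4}$ ($m{\left(H,G \right)} = \left(- \frac{1}{4}\right) 3 = - \frac{3}{4}$)
$n{\left(v \right)} = 107$ ($n{\left(v \right)} = \left(6 \left(6 - 1\right) + 38\right) + 39 = \left(6 \cdot 5 + 38\right) + 39 = \left(30 + 38\right) + 39 = 68 + 39 = 107$)
$- \frac{4683}{n{\left(6 \right)}} + \frac{m{\left(85,-61 \right)}}{-35881} = - \frac{4683}{107} - \frac{3}{4 \left(-35881\right)} = \left(-4683\right) \frac{1}{107} - - \frac{3}{143524} = - \frac{4683}{107} + \frac{3}{143524} = - \frac{672122571}{15357068}$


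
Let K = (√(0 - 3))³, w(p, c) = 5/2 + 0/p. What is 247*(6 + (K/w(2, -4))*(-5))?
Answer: 1482 + 1482*I*√3 ≈ 1482.0 + 2566.9*I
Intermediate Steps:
w(p, c) = 5/2 (w(p, c) = 5*(½) + 0 = 5/2 + 0 = 5/2)
K = -3*I*√3 (K = (√(-3))³ = (I*√3)³ = -3*I*√3 ≈ -5.1962*I)
247*(6 + (K/w(2, -4))*(-5)) = 247*(6 + ((-3*I*√3)/(5/2))*(-5)) = 247*(6 + (-3*I*√3*(⅖))*(-5)) = 247*(6 - 6*I*√3/5*(-5)) = 247*(6 + 6*I*√3) = 1482 + 1482*I*√3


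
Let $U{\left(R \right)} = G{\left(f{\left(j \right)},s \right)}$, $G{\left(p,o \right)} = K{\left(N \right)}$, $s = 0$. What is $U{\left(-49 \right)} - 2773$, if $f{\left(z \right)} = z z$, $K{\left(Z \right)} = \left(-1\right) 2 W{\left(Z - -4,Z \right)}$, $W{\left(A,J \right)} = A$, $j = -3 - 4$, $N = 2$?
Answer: $-2785$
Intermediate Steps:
$j = -7$ ($j = -3 - 4 = -7$)
$K{\left(Z \right)} = -8 - 2 Z$ ($K{\left(Z \right)} = \left(-1\right) 2 \left(Z - -4\right) = - 2 \left(Z + 4\right) = - 2 \left(4 + Z\right) = -8 - 2 Z$)
$f{\left(z \right)} = z^{2}$
$G{\left(p,o \right)} = -12$ ($G{\left(p,o \right)} = -8 - 4 = -12$)
$U{\left(R \right)} = -12$
$U{\left(-49 \right)} - 2773 = -12 - 2773 = -2785$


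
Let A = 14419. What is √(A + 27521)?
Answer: 6*√1165 ≈ 204.79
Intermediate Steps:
√(A + 27521) = √(14419 + 27521) = √41940 = 6*√1165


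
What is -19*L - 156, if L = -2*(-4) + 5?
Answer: -403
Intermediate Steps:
L = 13 (L = 8 + 5 = 13)
-19*L - 156 = -19*13 - 156 = -247 - 156 = -403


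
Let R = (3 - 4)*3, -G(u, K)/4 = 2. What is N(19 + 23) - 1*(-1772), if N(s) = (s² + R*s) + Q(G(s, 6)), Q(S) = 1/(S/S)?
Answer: 3411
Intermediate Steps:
G(u, K) = -8 (G(u, K) = -4*2 = -8)
Q(S) = 1 (Q(S) = 1/1 = 1)
R = -3 (R = -1*3 = -3)
N(s) = 1 + s² - 3*s (N(s) = (s² - 3*s) + 1 = 1 + s² - 3*s)
N(19 + 23) - 1*(-1772) = (1 + (19 + 23)² - 3*(19 + 23)) - 1*(-1772) = (1 + 42² - 3*42) + 1772 = (1 + 1764 - 126) + 1772 = 1639 + 1772 = 3411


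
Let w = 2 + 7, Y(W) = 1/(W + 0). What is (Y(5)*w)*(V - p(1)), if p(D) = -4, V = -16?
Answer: -108/5 ≈ -21.600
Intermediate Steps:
Y(W) = 1/W
w = 9
(Y(5)*w)*(V - p(1)) = (9/5)*(-16 - 1*(-4)) = ((⅕)*9)*(-16 + 4) = (9/5)*(-12) = -108/5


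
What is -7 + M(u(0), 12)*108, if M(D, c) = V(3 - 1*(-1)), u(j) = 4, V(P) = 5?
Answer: 533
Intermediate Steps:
M(D, c) = 5
-7 + M(u(0), 12)*108 = -7 + 5*108 = -7 + 540 = 533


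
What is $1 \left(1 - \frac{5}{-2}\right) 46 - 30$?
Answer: $131$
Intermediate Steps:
$1 \left(1 - \frac{5}{-2}\right) 46 - 30 = 1 \left(1 - - \frac{5}{2}\right) 46 - 30 = 1 \left(1 + \frac{5}{2}\right) 46 - 30 = 1 \cdot \frac{7}{2} \cdot 46 - 30 = \frac{7}{2} \cdot 46 - 30 = 161 - 30 = 131$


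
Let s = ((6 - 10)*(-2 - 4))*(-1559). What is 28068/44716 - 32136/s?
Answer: 25908184/17428061 ≈ 1.4866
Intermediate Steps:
s = -37416 (s = -4*(-6)*(-1559) = 24*(-1559) = -37416)
28068/44716 - 32136/s = 28068/44716 - 32136/(-37416) = 28068*(1/44716) - 32136*(-1/37416) = 7017/11179 + 1339/1559 = 25908184/17428061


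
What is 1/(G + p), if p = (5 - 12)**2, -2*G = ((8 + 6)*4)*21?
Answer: -1/539 ≈ -0.0018553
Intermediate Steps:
G = -588 (G = -(8 + 6)*4*21/2 = -14*4*21/2 = -28*21 = -1/2*1176 = -588)
p = 49 (p = (-7)**2 = 49)
1/(G + p) = 1/(-588 + 49) = 1/(-539) = -1/539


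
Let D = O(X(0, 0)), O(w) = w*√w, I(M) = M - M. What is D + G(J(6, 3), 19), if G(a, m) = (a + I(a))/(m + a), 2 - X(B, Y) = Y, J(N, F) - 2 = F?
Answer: 5/24 + 2*√2 ≈ 3.0368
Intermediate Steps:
J(N, F) = 2 + F
X(B, Y) = 2 - Y
I(M) = 0
O(w) = w^(3/2)
G(a, m) = a/(a + m) (G(a, m) = (a + 0)/(m + a) = a/(a + m))
D = 2*√2 (D = (2 - 1*0)^(3/2) = (2 + 0)^(3/2) = 2^(3/2) = 2*√2 ≈ 2.8284)
D + G(J(6, 3), 19) = 2*√2 + (2 + 3)/((2 + 3) + 19) = 2*√2 + 5/(5 + 19) = 2*√2 + 5/24 = 5/24 + 2*√2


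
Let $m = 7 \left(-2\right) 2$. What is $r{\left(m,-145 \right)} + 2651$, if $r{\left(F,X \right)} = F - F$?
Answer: $2651$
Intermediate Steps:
$m = -28$ ($m = \left(-14\right) 2 = -28$)
$r{\left(F,X \right)} = 0$
$r{\left(m,-145 \right)} + 2651 = 0 + 2651 = 2651$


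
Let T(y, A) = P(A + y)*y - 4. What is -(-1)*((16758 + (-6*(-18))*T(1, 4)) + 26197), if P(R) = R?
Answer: 43063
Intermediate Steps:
T(y, A) = -4 + y*(A + y) (T(y, A) = (A + y)*y - 4 = y*(A + y) - 4 = -4 + y*(A + y))
-(-1)*((16758 + (-6*(-18))*T(1, 4)) + 26197) = -(-1)*((16758 + (-6*(-18))*(-4 + 1*(4 + 1))) + 26197) = -(-1)*((16758 + 108*(-4 + 1*5)) + 26197) = -(-1)*((16758 + 108*(-4 + 5)) + 26197) = -(-1)*((16758 + 108*1) + 26197) = -(-1)*((16758 + 108) + 26197) = -(-1)*(16866 + 26197) = -(-1)*43063 = -1*(-43063) = 43063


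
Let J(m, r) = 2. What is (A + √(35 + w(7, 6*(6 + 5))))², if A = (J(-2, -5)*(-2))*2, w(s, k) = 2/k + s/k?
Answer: (176 - √17006)²/484 ≈ 4.2949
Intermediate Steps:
A = -8 (A = (2*(-2))*2 = -4*2 = -8)
(A + √(35 + w(7, 6*(6 + 5))))² = (-8 + √(35 + (2 + 7)/((6*(6 + 5)))))² = (-8 + √(35 + 9/(6*11)))² = (-8 + √(35 + 9/66))² = (-8 + √(35 + (1/66)*9))² = (-8 + √(35 + 3/22))² = (-8 + √(773/22))² = (-8 + √17006/22)²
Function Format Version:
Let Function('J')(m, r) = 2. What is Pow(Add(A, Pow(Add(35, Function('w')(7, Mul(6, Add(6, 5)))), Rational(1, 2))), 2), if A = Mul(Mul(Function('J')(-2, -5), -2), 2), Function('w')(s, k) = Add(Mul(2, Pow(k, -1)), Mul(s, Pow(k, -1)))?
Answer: Mul(Rational(1, 484), Pow(Add(176, Mul(-1, Pow(17006, Rational(1, 2)))), 2)) ≈ 4.2949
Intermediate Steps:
A = -8 (A = Mul(Mul(2, -2), 2) = Mul(-4, 2) = -8)
Pow(Add(A, Pow(Add(35, Function('w')(7, Mul(6, Add(6, 5)))), Rational(1, 2))), 2) = Pow(Add(-8, Pow(Add(35, Mul(Pow(Mul(6, Add(6, 5)), -1), Add(2, 7))), Rational(1, 2))), 2) = Pow(Add(-8, Pow(Add(35, Mul(Pow(Mul(6, 11), -1), 9)), Rational(1, 2))), 2) = Pow(Add(-8, Pow(Add(35, Mul(Pow(66, -1), 9)), Rational(1, 2))), 2) = Pow(Add(-8, Pow(Add(35, Mul(Rational(1, 66), 9)), Rational(1, 2))), 2) = Pow(Add(-8, Pow(Add(35, Rational(3, 22)), Rational(1, 2))), 2) = Pow(Add(-8, Pow(Rational(773, 22), Rational(1, 2))), 2) = Pow(Add(-8, Mul(Rational(1, 22), Pow(17006, Rational(1, 2)))), 2)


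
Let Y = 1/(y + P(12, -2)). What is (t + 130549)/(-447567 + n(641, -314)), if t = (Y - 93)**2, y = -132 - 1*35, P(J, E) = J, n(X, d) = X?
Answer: -3344260781/10737397150 ≈ -0.31146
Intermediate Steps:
y = -167 (y = -132 - 35 = -167)
Y = -1/155 (Y = 1/(-167 + 12) = 1/(-155) = -1/155 ≈ -0.0064516)
t = 207821056/24025 (t = (-1/155 - 93)**2 = (-14416/155)**2 = 207821056/24025 ≈ 8650.2)
(t + 130549)/(-447567 + n(641, -314)) = (207821056/24025 + 130549)/(-447567 + 641) = (3344260781/24025)/(-446926) = (3344260781/24025)*(-1/446926) = -3344260781/10737397150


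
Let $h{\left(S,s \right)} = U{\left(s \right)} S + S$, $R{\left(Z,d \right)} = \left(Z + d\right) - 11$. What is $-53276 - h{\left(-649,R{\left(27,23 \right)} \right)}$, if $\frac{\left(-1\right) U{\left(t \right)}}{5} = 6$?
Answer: $-72097$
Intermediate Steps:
$U{\left(t \right)} = -30$ ($U{\left(t \right)} = \left(-5\right) 6 = -30$)
$R{\left(Z,d \right)} = -11 + Z + d$
$h{\left(S,s \right)} = - 29 S$ ($h{\left(S,s \right)} = - 30 S + S = - 29 S$)
$-53276 - h{\left(-649,R{\left(27,23 \right)} \right)} = -53276 - \left(-29\right) \left(-649\right) = -53276 - 18821 = -72097$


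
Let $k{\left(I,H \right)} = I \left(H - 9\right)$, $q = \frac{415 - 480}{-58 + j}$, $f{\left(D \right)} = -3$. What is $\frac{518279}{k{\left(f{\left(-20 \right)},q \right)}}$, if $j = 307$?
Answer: $\frac{43017157}{2306} \approx 18654.0$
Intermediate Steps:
$q = - \frac{65}{249}$ ($q = \frac{415 - 480}{-58 + 307} = - \frac{65}{249} \approx -0.26104$)
$k{\left(I,H \right)} = I \left(-9 + H\right)$
$\frac{518279}{k{\left(f{\left(-20 \right)},q \right)}} = \frac{518279}{\left(-3\right) \left(-9 - \frac{65}{249}\right)} = \frac{518279}{\left(-3\right) \left(- \frac{2306}{249}\right)} = \frac{518279}{\frac{2306}{83}} = 518279 \cdot \frac{83}{2306} = \frac{43017157}{2306}$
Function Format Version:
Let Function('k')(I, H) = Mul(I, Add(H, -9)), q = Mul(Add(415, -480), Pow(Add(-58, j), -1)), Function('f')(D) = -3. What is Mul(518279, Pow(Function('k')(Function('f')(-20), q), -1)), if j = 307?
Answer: Rational(43017157, 2306) ≈ 18654.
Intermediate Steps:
q = Rational(-65, 249) (q = Mul(Add(415, -480), Pow(Add(-58, 307), -1)) = Mul(-65, Pow(249, -1)) = Mul(-65, Rational(1, 249)) = Rational(-65, 249) ≈ -0.26104)
Function('k')(I, H) = Mul(I, Add(-9, H))
Mul(518279, Pow(Function('k')(Function('f')(-20), q), -1)) = Mul(518279, Pow(Mul(-3, Add(-9, Rational(-65, 249))), -1)) = Mul(518279, Pow(Mul(-3, Rational(-2306, 249)), -1)) = Mul(518279, Pow(Rational(2306, 83), -1)) = Mul(518279, Rational(83, 2306)) = Rational(43017157, 2306)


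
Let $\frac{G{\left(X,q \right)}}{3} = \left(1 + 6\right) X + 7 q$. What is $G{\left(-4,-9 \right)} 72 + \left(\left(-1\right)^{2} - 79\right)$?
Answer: $-19734$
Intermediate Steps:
$G{\left(X,q \right)} = 21 X + 21 q$ ($G{\left(X,q \right)} = 3 \left(\left(1 + 6\right) X + 7 q\right) = 3 \left(7 X + 7 q\right) = 21 X + 21 q$)
$G{\left(-4,-9 \right)} 72 + \left(\left(-1\right)^{2} - 79\right) = \left(21 \left(-4\right) + 21 \left(-9\right)\right) 72 + \left(\left(-1\right)^{2} - 79\right) = \left(-84 - 189\right) 72 + \left(1 - 79\right) = \left(-273\right) 72 - 78 = -19656 - 78 = -19734$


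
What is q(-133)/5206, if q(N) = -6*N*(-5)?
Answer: -105/137 ≈ -0.76642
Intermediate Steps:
q(N) = 30*N
q(-133)/5206 = (30*(-133))/5206 = -3990*1/5206 = -105/137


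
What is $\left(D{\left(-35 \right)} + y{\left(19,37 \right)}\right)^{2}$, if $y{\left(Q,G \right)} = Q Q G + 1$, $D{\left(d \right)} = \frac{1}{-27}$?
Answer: $\frac{130079242225}{729} \approx 1.7844 \cdot 10^{8}$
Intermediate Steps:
$D{\left(d \right)} = - \frac{1}{27}$
$y{\left(Q,G \right)} = 1 + G Q^{2}$ ($y{\left(Q,G \right)} = Q^{2} G + 1 = G Q^{2} + 1 = 1 + G Q^{2}$)
$\left(D{\left(-35 \right)} + y{\left(19,37 \right)}\right)^{2} = \left(- \frac{1}{27} + \left(1 + 37 \cdot 19^{2}\right)\right)^{2} = \left(- \frac{1}{27} + \left(1 + 37 \cdot 361\right)\right)^{2} = \left(- \frac{1}{27} + \left(1 + 13357\right)\right)^{2} = \left(- \frac{1}{27} + 13358\right)^{2} = \left(\frac{360665}{27}\right)^{2} = \frac{130079242225}{729}$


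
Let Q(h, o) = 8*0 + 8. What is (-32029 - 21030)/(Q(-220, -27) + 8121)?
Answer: -53059/8129 ≈ -6.5271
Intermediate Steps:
Q(h, o) = 8 (Q(h, o) = 0 + 8 = 8)
(-32029 - 21030)/(Q(-220, -27) + 8121) = (-32029 - 21030)/(8 + 8121) = -53059/8129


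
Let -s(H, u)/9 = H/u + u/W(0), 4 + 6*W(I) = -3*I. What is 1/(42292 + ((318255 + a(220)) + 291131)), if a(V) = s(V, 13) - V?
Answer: 26/16938511 ≈ 1.5350e-6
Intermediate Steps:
W(I) = -⅔ - I/2 (W(I) = -⅔ + (-3*I)/6 = -⅔ - I/2)
s(H, u) = 27*u/2 - 9*H/u (s(H, u) = -9*(H/u + u/(-⅔ - ½*0)) = -9*(H/u + u/(-⅔ + 0)) = -9*(H/u + u/(-⅔)) = -9*(H/u + u*(-3/2)) = -9*(H/u - 3*u/2) = -9*(-3*u/2 + H/u) = 27*u/2 - 9*H/u)
a(V) = 351/2 - 22*V/13 (a(V) = ((27/2)*13 - 9*V/13) - V = (351/2 - 9*V*1/13) - V = (351/2 - 9*V/13) - V = 351/2 - 22*V/13)
1/(42292 + ((318255 + a(220)) + 291131)) = 1/(42292 + ((318255 + (351/2 - 22/13*220)) + 291131)) = 1/(42292 + ((318255 + (351/2 - 4840/13)) + 291131)) = 1/(42292 + ((318255 - 5117/26) + 291131)) = 1/(42292 + (8269513/26 + 291131)) = 1/(42292 + 15838919/26) = 1/(16938511/26) = 26/16938511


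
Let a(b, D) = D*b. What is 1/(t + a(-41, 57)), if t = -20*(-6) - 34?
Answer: -1/2251 ≈ -0.00044425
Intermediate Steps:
t = 86 (t = 120 - 34 = 86)
1/(t + a(-41, 57)) = 1/(86 + 57*(-41)) = 1/(86 - 2337) = 1/(-2251) = -1/2251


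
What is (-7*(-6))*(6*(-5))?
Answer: -1260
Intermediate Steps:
(-7*(-6))*(6*(-5)) = 42*(-30) = -1260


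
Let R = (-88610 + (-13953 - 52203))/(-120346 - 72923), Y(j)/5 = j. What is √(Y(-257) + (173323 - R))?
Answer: 4*√401630587066479/193269 ≈ 414.77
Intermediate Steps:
Y(j) = 5*j
R = 154766/193269 (R = (-88610 - 66156)/(-193269) = -154766*(-1/193269) = 154766/193269 ≈ 0.80078)
√(Y(-257) + (173323 - R)) = √(5*(-257) + (173323 - 1*154766/193269)) = √(-1285 + (173323 - 154766/193269)) = √(-1285 + 33497808121/193269) = √(33249457456/193269) = 4*√401630587066479/193269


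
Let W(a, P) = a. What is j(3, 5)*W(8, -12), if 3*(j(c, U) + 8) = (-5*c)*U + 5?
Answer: -752/3 ≈ -250.67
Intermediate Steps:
j(c, U) = -19/3 - 5*U*c/3 (j(c, U) = -8 + ((-5*c)*U + 5)/3 = -8 + (-5*U*c + 5)/3 = -8 + (5 - 5*U*c)/3 = -8 + (5/3 - 5*U*c/3) = -19/3 - 5*U*c/3)
j(3, 5)*W(8, -12) = (-19/3 - 5/3*5*3)*8 = (-19/3 - 25)*8 = -94/3*8 = -752/3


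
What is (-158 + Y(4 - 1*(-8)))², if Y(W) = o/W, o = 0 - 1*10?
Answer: 908209/36 ≈ 25228.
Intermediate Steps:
o = -10 (o = 0 - 10 = -10)
Y(W) = -10/W
(-158 + Y(4 - 1*(-8)))² = (-158 - 10/(4 - 1*(-8)))² = (-158 - 10/(4 + 8))² = (-158 - 10/12)² = (-158 - 10*1/12)² = (-158 - ⅚)² = (-953/6)² = 908209/36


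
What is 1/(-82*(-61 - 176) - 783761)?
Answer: -1/764327 ≈ -1.3083e-6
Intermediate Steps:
1/(-82*(-61 - 176) - 783761) = 1/(-82*(-237) - 783761) = 1/(19434 - 783761) = 1/(-764327) = -1/764327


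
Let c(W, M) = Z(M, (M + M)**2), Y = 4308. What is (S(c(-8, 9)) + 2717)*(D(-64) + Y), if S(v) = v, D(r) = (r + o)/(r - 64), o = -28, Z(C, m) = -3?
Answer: 187101803/16 ≈ 1.1694e+7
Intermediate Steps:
c(W, M) = -3
D(r) = (-28 + r)/(-64 + r) (D(r) = (r - 28)/(r - 64) = (-28 + r)/(-64 + r))
(S(c(-8, 9)) + 2717)*(D(-64) + Y) = (-3 + 2717)*((-28 - 64)/(-64 - 64) + 4308) = 2714*(-92/(-128) + 4308) = 2714*(-1/128*(-92) + 4308) = 2714*(23/32 + 4308) = 2714*(137879/32) = 187101803/16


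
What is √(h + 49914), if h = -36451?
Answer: √13463 ≈ 116.03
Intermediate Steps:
√(h + 49914) = √(-36451 + 49914) = √13463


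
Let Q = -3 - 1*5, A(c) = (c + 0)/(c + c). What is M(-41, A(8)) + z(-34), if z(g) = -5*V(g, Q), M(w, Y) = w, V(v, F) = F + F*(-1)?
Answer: -41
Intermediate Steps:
A(c) = 1/2 (A(c) = c/((2*c)) = c*(1/(2*c)) = 1/2)
Q = -8 (Q = -3 - 5 = -8)
V(v, F) = 0 (V(v, F) = F - F = 0)
z(g) = 0 (z(g) = -5*0 = 0)
M(-41, A(8)) + z(-34) = -41 + 0 = -41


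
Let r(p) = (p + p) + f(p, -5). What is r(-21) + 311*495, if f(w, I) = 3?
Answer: 153906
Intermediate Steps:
r(p) = 3 + 2*p (r(p) = (p + p) + 3 = 2*p + 3 = 3 + 2*p)
r(-21) + 311*495 = (3 + 2*(-21)) + 311*495 = (3 - 42) + 153945 = -39 + 153945 = 153906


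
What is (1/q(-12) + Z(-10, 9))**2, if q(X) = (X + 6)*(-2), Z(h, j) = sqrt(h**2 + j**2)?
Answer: 26065/144 + sqrt(181)/6 ≈ 183.25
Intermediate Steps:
q(X) = -12 - 2*X (q(X) = (6 + X)*(-2) = -12 - 2*X)
(1/q(-12) + Z(-10, 9))**2 = (1/(-12 - 2*(-12)) + sqrt((-10)**2 + 9**2))**2 = (1/(-12 + 24) + sqrt(100 + 81))**2 = (1/12 + sqrt(181))**2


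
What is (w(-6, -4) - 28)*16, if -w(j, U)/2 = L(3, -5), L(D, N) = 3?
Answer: -544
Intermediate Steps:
w(j, U) = -6 (w(j, U) = -2*3 = -6)
(w(-6, -4) - 28)*16 = (-6 - 28)*16 = -34*16 = -544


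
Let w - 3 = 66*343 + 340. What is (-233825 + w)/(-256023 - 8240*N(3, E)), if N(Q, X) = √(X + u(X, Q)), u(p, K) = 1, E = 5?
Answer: 17993637804/21713463643 - 1737354560*√6/65140390929 ≈ 0.76336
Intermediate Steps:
N(Q, X) = √(1 + X) (N(Q, X) = √(X + 1) = √(1 + X))
w = 22981 (w = 3 + (66*343 + 340) = 3 + (22638 + 340) = 3 + 22978 = 22981)
(-233825 + w)/(-256023 - 8240*N(3, E)) = (-233825 + 22981)/(-256023 - 8240*√(1 + 5)) = -210844/(-256023 - 8240*√6)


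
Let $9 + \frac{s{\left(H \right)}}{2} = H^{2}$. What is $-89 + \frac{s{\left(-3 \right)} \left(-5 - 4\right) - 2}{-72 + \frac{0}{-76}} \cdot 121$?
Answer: $- \frac{3083}{36} \approx -85.639$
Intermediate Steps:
$s{\left(H \right)} = -18 + 2 H^{2}$
$-89 + \frac{s{\left(-3 \right)} \left(-5 - 4\right) - 2}{-72 + \frac{0}{-76}} \cdot 121 = -89 + \frac{\left(-18 + 2 \left(-3\right)^{2}\right) \left(-5 - 4\right) - 2}{-72 + \frac{0}{-76}} \cdot 121 = -89 + \frac{\left(-18 + 2 \cdot 9\right) \left(-9\right) - 2}{-72 + 0 \left(- \frac{1}{76}\right)} 121 = -89 + \frac{\left(-18 + 18\right) \left(-9\right) - 2}{-72 + 0} \cdot 121 = -89 + \frac{0 \left(-9\right) - 2}{-72} \cdot 121 = -89 + \left(0 - 2\right) \left(- \frac{1}{72}\right) 121 = -89 + \left(-2\right) \left(- \frac{1}{72}\right) 121 = -89 + \frac{1}{36} \cdot 121 = -89 + \frac{121}{36} = - \frac{3083}{36}$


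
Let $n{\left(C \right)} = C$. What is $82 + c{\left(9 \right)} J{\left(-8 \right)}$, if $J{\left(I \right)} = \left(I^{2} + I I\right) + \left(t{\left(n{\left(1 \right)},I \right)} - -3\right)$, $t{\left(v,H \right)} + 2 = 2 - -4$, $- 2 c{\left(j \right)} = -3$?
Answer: $\frac{569}{2} \approx 284.5$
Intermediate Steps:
$c{\left(j \right)} = \frac{3}{2}$ ($c{\left(j \right)} = \left(- \frac{1}{2}\right) \left(-3\right) = \frac{3}{2}$)
$t{\left(v,H \right)} = 4$ ($t{\left(v,H \right)} = -2 + \left(2 - -4\right) = -2 + \left(2 + 4\right) = -2 + 6 = 4$)
$J{\left(I \right)} = 7 + 2 I^{2}$ ($J{\left(I \right)} = \left(I^{2} + I I\right) + \left(4 - -3\right) = \left(I^{2} + I^{2}\right) + \left(4 + 3\right) = 2 I^{2} + 7 = 7 + 2 I^{2}$)
$82 + c{\left(9 \right)} J{\left(-8 \right)} = 82 + \frac{3 \left(7 + 2 \left(-8\right)^{2}\right)}{2} = 82 + \frac{3 \left(7 + 2 \cdot 64\right)}{2} = 82 + \frac{3 \left(7 + 128\right)}{2} = 82 + \frac{3}{2} \cdot 135 = 82 + \frac{405}{2} = \frac{569}{2}$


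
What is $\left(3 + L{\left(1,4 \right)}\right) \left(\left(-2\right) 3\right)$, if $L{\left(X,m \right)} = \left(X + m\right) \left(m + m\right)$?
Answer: $-258$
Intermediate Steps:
$L{\left(X,m \right)} = 2 m \left(X + m\right)$ ($L{\left(X,m \right)} = \left(X + m\right) 2 m = 2 m \left(X + m\right)$)
$\left(3 + L{\left(1,4 \right)}\right) \left(\left(-2\right) 3\right) = \left(3 + 2 \cdot 4 \left(1 + 4\right)\right) \left(\left(-2\right) 3\right) = \left(3 + 2 \cdot 4 \cdot 5\right) \left(-6\right) = \left(3 + 40\right) \left(-6\right) = 43 \left(-6\right) = -258$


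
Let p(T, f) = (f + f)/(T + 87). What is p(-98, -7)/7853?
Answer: 14/86383 ≈ 0.00016207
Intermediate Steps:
p(T, f) = 2*f/(87 + T) (p(T, f) = (2*f)/(87 + T) = 2*f/(87 + T))
p(-98, -7)/7853 = (2*(-7)/(87 - 98))/7853 = (2*(-7)/(-11))*(1/7853) = (2*(-7)*(-1/11))*(1/7853) = (14/11)*(1/7853) = 14/86383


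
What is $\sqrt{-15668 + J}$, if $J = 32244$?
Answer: $8 \sqrt{259} \approx 128.75$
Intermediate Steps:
$\sqrt{-15668 + J} = \sqrt{-15668 + 32244} = \sqrt{16576} = 8 \sqrt{259}$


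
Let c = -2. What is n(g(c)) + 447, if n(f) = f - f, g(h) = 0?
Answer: 447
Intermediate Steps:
n(f) = 0
n(g(c)) + 447 = 0 + 447 = 447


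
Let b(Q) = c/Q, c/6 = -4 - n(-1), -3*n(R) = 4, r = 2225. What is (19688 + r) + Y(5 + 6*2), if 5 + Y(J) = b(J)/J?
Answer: 6331396/289 ≈ 21908.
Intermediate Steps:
n(R) = -4/3 (n(R) = -⅓*4 = -4/3)
c = -16 (c = 6*(-4 - 1*(-4/3)) = 6*(-4 + 4/3) = 6*(-8/3) = -16)
b(Q) = -16/Q
Y(J) = -5 - 16/J² (Y(J) = -5 + (-16/J)/J = -5 - 16/J²)
(19688 + r) + Y(5 + 6*2) = (19688 + 2225) + (-5 - 16/(5 + 6*2)²) = 21913 + (-5 - 16/(5 + 12)²) = 21913 + (-5 - 16/17²) = 21913 + (-5 - 16*1/289) = 21913 + (-5 - 16/289) = 21913 - 1461/289 = 6331396/289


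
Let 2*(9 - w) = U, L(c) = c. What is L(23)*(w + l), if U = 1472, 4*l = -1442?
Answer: -50025/2 ≈ -25013.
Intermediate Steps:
l = -721/2 (l = (1/4)*(-1442) = -721/2 ≈ -360.50)
w = -727 (w = 9 - 1/2*1472 = 9 - 736 = -727)
L(23)*(w + l) = 23*(-727 - 721/2) = 23*(-2175/2) = -50025/2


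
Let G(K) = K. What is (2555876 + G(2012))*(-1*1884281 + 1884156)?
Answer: -319736000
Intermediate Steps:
(2555876 + G(2012))*(-1*1884281 + 1884156) = (2555876 + 2012)*(-1*1884281 + 1884156) = 2557888*(-1884281 + 1884156) = 2557888*(-125) = -319736000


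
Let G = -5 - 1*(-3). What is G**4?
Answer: 16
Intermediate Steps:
G = -2 (G = -5 + 3 = -2)
G**4 = (-2)**4 = 16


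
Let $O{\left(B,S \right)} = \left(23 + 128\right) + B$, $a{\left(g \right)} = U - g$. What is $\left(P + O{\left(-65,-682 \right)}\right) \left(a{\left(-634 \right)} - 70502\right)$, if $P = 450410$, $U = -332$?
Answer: $-31624819200$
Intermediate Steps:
$a{\left(g \right)} = -332 - g$
$O{\left(B,S \right)} = 151 + B$
$\left(P + O{\left(-65,-682 \right)}\right) \left(a{\left(-634 \right)} - 70502\right) = \left(450410 + \left(151 - 65\right)\right) \left(\left(-332 - -634\right) - 70502\right) = \left(450410 + 86\right) \left(\left(-332 + 634\right) - 70502\right) = 450496 \left(302 - 70502\right) = 450496 \left(-70200\right) = -31624819200$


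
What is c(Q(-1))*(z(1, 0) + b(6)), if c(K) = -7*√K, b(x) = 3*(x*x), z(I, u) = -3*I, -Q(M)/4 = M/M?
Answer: -1470*I ≈ -1470.0*I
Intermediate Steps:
Q(M) = -4 (Q(M) = -4*M/M = -4*1 = -4)
b(x) = 3*x²
c(Q(-1))*(z(1, 0) + b(6)) = (-14*I)*(-3*1 + 3*6²) = (-14*I)*(-3 + 3*36) = (-14*I)*(-3 + 108) = -14*I*105 = -1470*I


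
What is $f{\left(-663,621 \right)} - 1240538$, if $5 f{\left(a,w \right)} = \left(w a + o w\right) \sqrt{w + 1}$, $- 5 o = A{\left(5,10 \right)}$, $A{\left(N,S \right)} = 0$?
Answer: $-1240538 - \frac{411723 \sqrt{622}}{5} \approx -3.2942 \cdot 10^{6}$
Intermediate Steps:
$o = 0$ ($o = \left(- \frac{1}{5}\right) 0 = 0$)
$f{\left(a,w \right)} = \frac{a w \sqrt{1 + w}}{5}$ ($f{\left(a,w \right)} = \frac{\left(w a + 0 w\right) \sqrt{w + 1}}{5} = \frac{\left(a w + 0\right) \sqrt{1 + w}}{5} = \frac{a w \sqrt{1 + w}}{5}$)
$f{\left(-663,621 \right)} - 1240538 = \frac{1}{5} \left(-663\right) 621 \sqrt{1 + 621} - 1240538 = \frac{1}{5} \left(-663\right) 621 \sqrt{622} - 1240538 = - \frac{411723 \sqrt{622}}{5} - 1240538 = -1240538 - \frac{411723 \sqrt{622}}{5}$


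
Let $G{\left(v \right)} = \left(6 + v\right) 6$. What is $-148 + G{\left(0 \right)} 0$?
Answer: $-148$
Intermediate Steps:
$G{\left(v \right)} = 36 + 6 v$
$-148 + G{\left(0 \right)} 0 = -148 + \left(36 + 6 \cdot 0\right) 0 = -148 + \left(36 + 0\right) 0 = -148 + 36 \cdot 0 = -148 + 0 = -148$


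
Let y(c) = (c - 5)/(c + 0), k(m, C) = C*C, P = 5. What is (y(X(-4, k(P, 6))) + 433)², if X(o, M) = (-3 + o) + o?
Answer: 22838841/121 ≈ 1.8875e+5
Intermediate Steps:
k(m, C) = C²
X(o, M) = -3 + 2*o
y(c) = (-5 + c)/c
(y(X(-4, k(P, 6))) + 433)² = ((-5 + (-3 + 2*(-4)))/(-3 + 2*(-4)) + 433)² = ((-5 + (-3 - 8))/(-3 - 8) + 433)² = ((-5 - 11)/(-11) + 433)² = (-1/11*(-16) + 433)² = (16/11 + 433)² = (4779/11)² = 22838841/121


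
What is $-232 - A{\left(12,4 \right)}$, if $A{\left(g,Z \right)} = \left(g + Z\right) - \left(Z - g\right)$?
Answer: $-256$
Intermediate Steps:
$A{\left(g,Z \right)} = 2 g$ ($A{\left(g,Z \right)} = \left(Z + g\right) - \left(Z - g\right) = 2 g$)
$-232 - A{\left(12,4 \right)} = -232 - 2 \cdot 12 = -232 - 24 = -256$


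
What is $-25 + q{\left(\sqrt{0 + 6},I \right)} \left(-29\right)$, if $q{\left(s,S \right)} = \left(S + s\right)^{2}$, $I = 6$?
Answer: $-1243 - 348 \sqrt{6} \approx -2095.4$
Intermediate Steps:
$-25 + q{\left(\sqrt{0 + 6},I \right)} \left(-29\right) = -25 + \left(6 + \sqrt{0 + 6}\right)^{2} \left(-29\right) = -25 + \left(6 + \sqrt{6}\right)^{2} \left(-29\right) = -25 - 29 \left(6 + \sqrt{6}\right)^{2}$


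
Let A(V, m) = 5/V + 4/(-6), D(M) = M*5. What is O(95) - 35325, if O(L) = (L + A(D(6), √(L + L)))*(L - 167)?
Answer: -42129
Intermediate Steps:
D(M) = 5*M
A(V, m) = -⅔ + 5/V (A(V, m) = 5/V + 4*(-⅙) = 5/V - ⅔ = -⅔ + 5/V)
O(L) = (-167 + L)*(-½ + L) (O(L) = (L + (-⅔ + 5/((5*6))))*(L - 167) = (L + (-⅔ + 5/30))*(-167 + L) = (L + (-⅔ + 5*(1/30)))*(-167 + L) = (L + (-⅔ + ⅙))*(-167 + L) = (L - ½)*(-167 + L) = (-½ + L)*(-167 + L) = (-167 + L)*(-½ + L))
O(95) - 35325 = (167/2 + 95² - 335/2*95) - 35325 = (167/2 + 9025 - 31825/2) - 35325 = -6804 - 35325 = -42129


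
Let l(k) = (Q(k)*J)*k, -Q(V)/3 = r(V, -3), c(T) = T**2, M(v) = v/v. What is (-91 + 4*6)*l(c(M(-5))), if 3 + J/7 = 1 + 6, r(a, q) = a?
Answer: 5628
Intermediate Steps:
M(v) = 1
J = 28 (J = -21 + 7*(1 + 6) = -21 + 7*7 = -21 + 49 = 28)
Q(V) = -3*V
l(k) = -84*k**2 (l(k) = (-3*k*28)*k = (-84*k)*k = -84*k**2)
(-91 + 4*6)*l(c(M(-5))) = (-91 + 4*6)*(-84*(1**2)**2) = (-91 + 24)*(-84*1**2) = -(-5628) = -67*(-84) = 5628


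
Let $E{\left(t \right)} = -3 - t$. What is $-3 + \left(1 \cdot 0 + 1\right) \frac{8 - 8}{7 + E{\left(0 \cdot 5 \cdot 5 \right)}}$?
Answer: $-3$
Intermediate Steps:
$-3 + \left(1 \cdot 0 + 1\right) \frac{8 - 8}{7 + E{\left(0 \cdot 5 \cdot 5 \right)}} = -3 + \left(1 \cdot 0 + 1\right) \frac{8 - 8}{7 - \left(3 + 0 \cdot 5 \cdot 5\right)} = -3 + \left(0 + 1\right) \frac{0}{7 - \left(3 + 0 \cdot 5\right)} = -3 + 1 \frac{0}{7 - 3} = -3 + 1 \cdot \frac{0}{4} = -3 + 1 \cdot 0 \cdot \frac{1}{4} = -3 + 1 \cdot 0 = -3 + 0 = -3$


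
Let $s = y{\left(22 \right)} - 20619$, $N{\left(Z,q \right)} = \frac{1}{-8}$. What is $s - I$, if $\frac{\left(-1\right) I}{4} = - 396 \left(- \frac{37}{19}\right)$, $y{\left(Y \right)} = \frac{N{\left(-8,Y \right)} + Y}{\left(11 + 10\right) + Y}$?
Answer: $- \frac{114601307}{6536} \approx -17534.0$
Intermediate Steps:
$N{\left(Z,q \right)} = - \frac{1}{8}$
$y{\left(Y \right)} = \frac{- \frac{1}{8} + Y}{21 + Y}$ ($y{\left(Y \right)} = \frac{- \frac{1}{8} + Y}{\left(11 + 10\right) + Y} = \frac{- \frac{1}{8} + Y}{21 + Y}$)
$s = - \frac{7092761}{344}$ ($s = \frac{- \frac{1}{8} + 22}{21 + 22} - 20619 = \frac{1}{43} \cdot \frac{175}{8} - 20619 = \frac{175}{344} - 20619 = - \frac{7092761}{344} \approx -20619.0$)
$I = - \frac{58608}{19}$ ($I = - 4 \left(- 396 \left(- \frac{37}{19}\right)\right) = - 4 \left(- 396 \left(\left(-37\right) \frac{1}{19}\right)\right) = - 4 \left(\left(-396\right) \left(- \frac{37}{19}\right)\right) = \left(-4\right) \frac{14652}{19} = - \frac{58608}{19} \approx -3084.6$)
$s - I = - \frac{7092761}{344} - - \frac{58608}{19} = - \frac{7092761}{344} + \frac{58608}{19} = - \frac{114601307}{6536}$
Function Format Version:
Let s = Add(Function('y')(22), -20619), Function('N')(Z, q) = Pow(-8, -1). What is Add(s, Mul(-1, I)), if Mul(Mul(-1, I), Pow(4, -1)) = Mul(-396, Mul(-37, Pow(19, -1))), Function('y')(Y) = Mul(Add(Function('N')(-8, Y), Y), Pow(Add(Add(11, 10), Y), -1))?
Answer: Rational(-114601307, 6536) ≈ -17534.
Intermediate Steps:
Function('N')(Z, q) = Rational(-1, 8)
Function('y')(Y) = Mul(Pow(Add(21, Y), -1), Add(Rational(-1, 8), Y)) (Function('y')(Y) = Mul(Add(Rational(-1, 8), Y), Pow(Add(Add(11, 10), Y), -1)) = Mul(Add(Rational(-1, 8), Y), Pow(Add(21, Y), -1)) = Mul(Pow(Add(21, Y), -1), Add(Rational(-1, 8), Y)))
s = Rational(-7092761, 344) (s = Add(Mul(Pow(Add(21, 22), -1), Add(Rational(-1, 8), 22)), -20619) = Add(Mul(Pow(43, -1), Rational(175, 8)), -20619) = Add(Mul(Rational(1, 43), Rational(175, 8)), -20619) = Add(Rational(175, 344), -20619) = Rational(-7092761, 344) ≈ -20619.)
I = Rational(-58608, 19) (I = Mul(-4, Mul(-396, Mul(-37, Pow(19, -1)))) = Mul(-4, Mul(-396, Mul(-37, Rational(1, 19)))) = Mul(-4, Mul(-396, Rational(-37, 19))) = Mul(-4, Rational(14652, 19)) = Rational(-58608, 19) ≈ -3084.6)
Add(s, Mul(-1, I)) = Add(Rational(-7092761, 344), Mul(-1, Rational(-58608, 19))) = Add(Rational(-7092761, 344), Rational(58608, 19)) = Rational(-114601307, 6536)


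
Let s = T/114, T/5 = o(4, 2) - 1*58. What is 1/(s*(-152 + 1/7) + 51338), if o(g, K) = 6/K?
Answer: 798/41260049 ≈ 1.9341e-5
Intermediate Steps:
T = -275 (T = 5*(6/2 - 1*58) = 5*(6*(½) - 58) = 5*(3 - 58) = 5*(-55) = -275)
s = -275/114 ≈ -2.4123
1/(s*(-152 + 1/7) + 51338) = 1/(-275*(-152 + 1/7)/114 + 51338) = 1/(-275*(-152 + ⅐)/114 + 51338) = 1/(-275/114*(-1063/7) + 51338) = 1/(292325/798 + 51338) = 1/(41260049/798) = 798/41260049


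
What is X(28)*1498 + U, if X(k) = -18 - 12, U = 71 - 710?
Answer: -45579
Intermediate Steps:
U = -639
X(k) = -30
X(28)*1498 + U = -30*1498 - 639 = -44940 - 639 = -45579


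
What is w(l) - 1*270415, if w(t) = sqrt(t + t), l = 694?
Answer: -270415 + 2*sqrt(347) ≈ -2.7038e+5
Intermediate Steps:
w(t) = sqrt(2)*sqrt(t) (w(t) = sqrt(2*t) = sqrt(2)*sqrt(t))
w(l) - 1*270415 = sqrt(2)*sqrt(694) - 1*270415 = 2*sqrt(347) - 270415 = -270415 + 2*sqrt(347)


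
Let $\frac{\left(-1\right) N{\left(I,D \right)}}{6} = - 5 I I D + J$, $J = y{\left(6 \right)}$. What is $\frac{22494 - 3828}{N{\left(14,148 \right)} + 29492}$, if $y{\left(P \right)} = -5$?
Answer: $\frac{9333}{449881} \approx 0.020745$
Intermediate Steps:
$J = -5$
$N{\left(I,D \right)} = 30 + 30 D I^{2}$ ($N{\left(I,D \right)} = - 6 \left(- 5 I I D - 5\right) = - 6 \left(- 5 I^{2} D - 5\right) = - 6 \left(- 5 D I^{2} - 5\right) = - 6 \left(-5 - 5 D I^{2}\right) = 30 + 30 D I^{2}$)
$\frac{22494 - 3828}{N{\left(14,148 \right)} + 29492} = \frac{22494 - 3828}{\left(30 + 30 \cdot 148 \cdot 14^{2}\right) + 29492} = \frac{18666}{\left(30 + 30 \cdot 148 \cdot 196\right) + 29492} = \frac{18666}{\left(30 + 870240\right) + 29492} = \frac{18666}{870270 + 29492} = \frac{18666}{899762} = 18666 \cdot \frac{1}{899762} = \frac{9333}{449881}$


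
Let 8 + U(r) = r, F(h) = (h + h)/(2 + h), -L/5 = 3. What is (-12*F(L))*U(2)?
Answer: 2160/13 ≈ 166.15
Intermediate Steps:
L = -15 (L = -5*3 = -15)
F(h) = 2*h/(2 + h) (F(h) = (2*h)/(2 + h) = 2*h/(2 + h))
U(r) = -8 + r
(-12*F(L))*U(2) = (-24*(-15)/(2 - 15))*(-8 + 2) = -24*(-15)/(-13)*(-6) = -24*(-15)*(-1)/13*(-6) = -12*30/13*(-6) = -360/13*(-6) = 2160/13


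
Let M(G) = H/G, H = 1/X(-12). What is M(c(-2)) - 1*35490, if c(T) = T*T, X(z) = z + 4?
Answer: -1135681/32 ≈ -35490.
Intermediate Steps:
X(z) = 4 + z
H = -1/8 (H = 1/(4 - 12) = 1/(-8) = -1/8 ≈ -0.12500)
c(T) = T**2
M(G) = -1/(8*G)
M(c(-2)) - 1*35490 = -1/(8*((-2)**2)) - 1*35490 = -1/8/4 - 35490 = -1/8*1/4 - 35490 = -1/32 - 35490 = -1135681/32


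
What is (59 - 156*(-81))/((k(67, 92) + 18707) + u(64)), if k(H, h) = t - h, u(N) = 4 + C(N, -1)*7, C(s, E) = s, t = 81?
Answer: 12695/19148 ≈ 0.66299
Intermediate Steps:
u(N) = 4 + 7*N (u(N) = 4 + N*7 = 4 + 7*N)
k(H, h) = 81 - h
(59 - 156*(-81))/((k(67, 92) + 18707) + u(64)) = (59 - 156*(-81))/(((81 - 1*92) + 18707) + (4 + 7*64)) = (59 + 12636)/(((81 - 92) + 18707) + (4 + 448)) = 12695/((-11 + 18707) + 452) = 12695/(18696 + 452) = 12695/19148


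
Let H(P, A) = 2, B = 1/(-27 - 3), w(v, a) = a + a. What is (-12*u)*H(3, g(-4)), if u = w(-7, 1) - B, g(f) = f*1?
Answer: -244/5 ≈ -48.800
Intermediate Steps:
g(f) = f
w(v, a) = 2*a
B = -1/30 (B = 1/(-30) = -1/30 ≈ -0.033333)
u = 61/30 (u = 2*1 - 1*(-1/30) = 2 + 1/30 = 61/30 ≈ 2.0333)
(-12*u)*H(3, g(-4)) = -12*61/30*2 = -122/5*2 = -244/5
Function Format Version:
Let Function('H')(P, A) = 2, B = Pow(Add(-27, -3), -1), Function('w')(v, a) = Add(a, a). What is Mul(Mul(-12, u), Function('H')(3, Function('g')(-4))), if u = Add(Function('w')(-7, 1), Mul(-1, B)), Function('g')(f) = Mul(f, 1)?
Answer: Rational(-244, 5) ≈ -48.800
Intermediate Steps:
Function('g')(f) = f
Function('w')(v, a) = Mul(2, a)
B = Rational(-1, 30) (B = Pow(-30, -1) = Rational(-1, 30) ≈ -0.033333)
u = Rational(61, 30) (u = Add(Mul(2, 1), Mul(-1, Rational(-1, 30))) = Add(2, Rational(1, 30)) = Rational(61, 30) ≈ 2.0333)
Mul(Mul(-12, u), Function('H')(3, Function('g')(-4))) = Mul(Mul(-12, Rational(61, 30)), 2) = Mul(Rational(-122, 5), 2) = Rational(-244, 5)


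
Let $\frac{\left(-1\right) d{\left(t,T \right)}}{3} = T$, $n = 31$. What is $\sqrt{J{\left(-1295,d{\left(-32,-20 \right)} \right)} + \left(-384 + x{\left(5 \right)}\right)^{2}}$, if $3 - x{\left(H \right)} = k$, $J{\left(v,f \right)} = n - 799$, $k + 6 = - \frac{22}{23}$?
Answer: $\frac{\sqrt{73605337}}{23} \approx 373.02$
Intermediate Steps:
$d{\left(t,T \right)} = - 3 T$
$k = - \frac{160}{23}$ ($k = -6 - \frac{22}{23} = - \frac{160}{23} \approx -6.9565$)
$J{\left(v,f \right)} = -768$ ($J{\left(v,f \right)} = 31 - 799 = -768$)
$x{\left(H \right)} = \frac{229}{23}$ ($x{\left(H \right)} = 3 - - \frac{160}{23} = 3 + \frac{160}{23} = \frac{229}{23}$)
$\sqrt{J{\left(-1295,d{\left(-32,-20 \right)} \right)} + \left(-384 + x{\left(5 \right)}\right)^{2}} = \sqrt{-768 + \left(-384 + \frac{229}{23}\right)^{2}} = \sqrt{-768 + \left(- \frac{8603}{23}\right)^{2}} = \sqrt{-768 + \frac{74011609}{529}} = \sqrt{\frac{73605337}{529}} = \frac{\sqrt{73605337}}{23}$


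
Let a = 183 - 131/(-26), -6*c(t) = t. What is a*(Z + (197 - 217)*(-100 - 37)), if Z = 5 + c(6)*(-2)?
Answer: 13430083/26 ≈ 5.1654e+5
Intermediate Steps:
c(t) = -t/6
Z = 7 (Z = 5 - ⅙*6*(-2) = 5 - 1*(-2) = 5 + 2 = 7)
a = 4889/26 (a = 183 - 131*(-1/26) = 183 + 131/26 = 4889/26 ≈ 188.04)
a*(Z + (197 - 217)*(-100 - 37)) = 4889*(7 + (197 - 217)*(-100 - 37))/26 = 4889*(7 - 20*(-137))/26 = 4889*(7 + 2740)/26 = (4889/26)*2747 = 13430083/26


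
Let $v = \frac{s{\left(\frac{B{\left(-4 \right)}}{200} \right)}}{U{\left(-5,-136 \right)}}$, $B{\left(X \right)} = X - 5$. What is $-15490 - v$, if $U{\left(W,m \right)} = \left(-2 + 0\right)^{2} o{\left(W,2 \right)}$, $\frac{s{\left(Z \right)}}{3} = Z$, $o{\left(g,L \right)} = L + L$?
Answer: $- \frac{49567973}{3200} \approx -15490.0$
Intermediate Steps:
$B{\left(X \right)} = -5 + X$
$o{\left(g,L \right)} = 2 L$
$s{\left(Z \right)} = 3 Z$
$U{\left(W,m \right)} = 16$ ($U{\left(W,m \right)} = \left(-2 + 0\right)^{2} \cdot 2 \cdot 2 = \left(-2\right)^{2} \cdot 4 = 4 \cdot 4 = 16$)
$v = - \frac{27}{3200}$ ($v = \frac{3 \frac{-5 - 4}{200}}{16} = 3 \left(\left(-9\right) \frac{1}{200}\right) \frac{1}{16} = 3 \left(- \frac{9}{200}\right) \frac{1}{16} = \left(- \frac{27}{200}\right) \frac{1}{16} = - \frac{27}{3200} \approx -0.0084375$)
$-15490 - v = -15490 - - \frac{27}{3200} = -15490 + \frac{27}{3200} = - \frac{49567973}{3200}$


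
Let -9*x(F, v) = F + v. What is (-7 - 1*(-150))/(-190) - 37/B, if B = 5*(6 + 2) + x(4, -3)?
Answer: -114607/68210 ≈ -1.6802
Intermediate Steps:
x(F, v) = -F/9 - v/9 (x(F, v) = -(F + v)/9 = -F/9 - v/9)
B = 359/9 (B = 5*(6 + 2) + (-⅑*4 - ⅑*(-3)) = 5*8 + (-4/9 + ⅓) = 40 - ⅑ = 359/9 ≈ 39.889)
(-7 - 1*(-150))/(-190) - 37/B = (-7 - 1*(-150))/(-190) - 37/359/9 = (-7 + 150)*(-1/190) - 37*9/359 = 143*(-1/190) - 333/359 = -143/190 - 333/359 = -114607/68210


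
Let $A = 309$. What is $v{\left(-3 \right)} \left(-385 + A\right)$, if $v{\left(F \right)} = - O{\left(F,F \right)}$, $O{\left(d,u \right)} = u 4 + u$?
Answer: $-1140$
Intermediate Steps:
$O{\left(d,u \right)} = 5 u$ ($O{\left(d,u \right)} = 4 u + u = 5 u$)
$v{\left(F \right)} = - 5 F$
$v{\left(-3 \right)} \left(-385 + A\right) = \left(-5\right) \left(-3\right) \left(-385 + 309\right) = 15 \left(-76\right) = -1140$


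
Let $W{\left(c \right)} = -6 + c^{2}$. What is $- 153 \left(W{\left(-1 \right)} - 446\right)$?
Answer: $69003$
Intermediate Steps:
$- 153 \left(W{\left(-1 \right)} - 446\right) = - 153 \left(\left(-6 + \left(-1\right)^{2}\right) - 446\right) = - 153 \left(\left(-6 + 1\right) - 446\right) = - 153 \left(-5 - 446\right) = \left(-153\right) \left(-451\right) = 69003$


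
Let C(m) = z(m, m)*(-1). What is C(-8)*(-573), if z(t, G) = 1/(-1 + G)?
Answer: -191/3 ≈ -63.667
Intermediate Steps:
C(m) = -1/(-1 + m)
C(-8)*(-573) = -1/(-1 - 8)*(-573) = -1/(-9)*(-573) = -1*(-⅑)*(-573) = (⅑)*(-573) = -191/3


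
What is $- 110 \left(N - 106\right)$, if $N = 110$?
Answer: $-440$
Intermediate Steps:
$- 110 \left(N - 106\right) = - 110 \left(110 - 106\right) = \left(-110\right) 4 = -440$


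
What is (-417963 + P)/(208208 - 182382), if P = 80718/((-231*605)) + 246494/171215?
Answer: -100185942415/6190518026 ≈ -16.184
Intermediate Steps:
P = 206648/239701 (P = 80718/(-139755) + 246494*(1/171215) = 80718*(-1/139755) + 246494/171215 = -2446/4235 + 246494/171215 = 206648/239701 ≈ 0.86211)
(-417963 + P)/(208208 - 182382) = (-417963 + 206648/239701)/(208208 - 182382) = -100185942415/239701/25826 = -100185942415/239701*1/25826 = -100185942415/6190518026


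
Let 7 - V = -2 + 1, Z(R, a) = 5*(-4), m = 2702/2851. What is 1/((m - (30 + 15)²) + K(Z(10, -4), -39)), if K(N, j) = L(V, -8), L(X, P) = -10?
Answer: -2851/5799083 ≈ -0.00049163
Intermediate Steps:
m = 2702/2851 (m = 2702*(1/2851) = 2702/2851 ≈ 0.94774)
Z(R, a) = -20
V = 8 (V = 7 - (-2 + 1) = 7 - 1*(-1) = 7 + 1 = 8)
K(N, j) = -10
1/((m - (30 + 15)²) + K(Z(10, -4), -39)) = 1/((2702/2851 - (30 + 15)²) - 10) = 1/((2702/2851 - 1*45²) - 10) = 1/((2702/2851 - 1*2025) - 10) = 1/((2702/2851 - 2025) - 10) = 1/(-5770573/2851 - 10) = 1/(-5799083/2851) = -2851/5799083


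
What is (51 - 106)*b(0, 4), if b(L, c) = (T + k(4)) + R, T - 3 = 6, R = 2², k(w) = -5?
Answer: -440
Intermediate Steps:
R = 4
T = 9 (T = 3 + 6 = 9)
b(L, c) = 8 (b(L, c) = (9 - 5) + 4 = 4 + 4 = 8)
(51 - 106)*b(0, 4) = (51 - 106)*8 = -55*8 = -440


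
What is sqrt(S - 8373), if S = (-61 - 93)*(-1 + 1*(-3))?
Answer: I*sqrt(7757) ≈ 88.074*I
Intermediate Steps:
S = 616 (S = -154*(-1 - 3) = -154*(-4) = 616)
sqrt(S - 8373) = sqrt(616 - 8373) = sqrt(-7757) = I*sqrt(7757)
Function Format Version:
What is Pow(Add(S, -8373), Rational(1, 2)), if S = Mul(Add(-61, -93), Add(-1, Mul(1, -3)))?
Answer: Mul(I, Pow(7757, Rational(1, 2))) ≈ Mul(88.074, I)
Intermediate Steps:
S = 616 (S = Mul(-154, Add(-1, -3)) = Mul(-154, -4) = 616)
Pow(Add(S, -8373), Rational(1, 2)) = Pow(Add(616, -8373), Rational(1, 2)) = Pow(-7757, Rational(1, 2)) = Mul(I, Pow(7757, Rational(1, 2)))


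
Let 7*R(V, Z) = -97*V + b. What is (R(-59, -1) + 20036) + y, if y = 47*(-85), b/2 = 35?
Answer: 118080/7 ≈ 16869.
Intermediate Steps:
b = 70 (b = 2*35 = 70)
y = -3995
R(V, Z) = 10 - 97*V/7 (R(V, Z) = (-97*V + 70)/7 = (70 - 97*V)/7 = 10 - 97*V/7)
(R(-59, -1) + 20036) + y = ((10 - 97/7*(-59)) + 20036) - 3995 = ((10 + 5723/7) + 20036) - 3995 = (5793/7 + 20036) - 3995 = 146045/7 - 3995 = 118080/7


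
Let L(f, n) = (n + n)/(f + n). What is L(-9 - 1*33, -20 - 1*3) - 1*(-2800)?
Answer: 182046/65 ≈ 2800.7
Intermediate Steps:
L(f, n) = 2*n/(f + n) (L(f, n) = (2*n)/(f + n) = 2*n/(f + n))
L(-9 - 1*33, -20 - 1*3) - 1*(-2800) = 2*(-20 - 1*3)/((-9 - 1*33) + (-20 - 1*3)) - 1*(-2800) = 2*(-20 - 3)/((-9 - 33) + (-20 - 3)) + 2800 = 2*(-23)/(-42 - 23) + 2800 = 2*(-23)/(-65) + 2800 = 2*(-23)*(-1/65) + 2800 = 46/65 + 2800 = 182046/65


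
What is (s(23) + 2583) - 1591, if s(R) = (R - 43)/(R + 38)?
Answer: 60492/61 ≈ 991.67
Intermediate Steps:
s(R) = (-43 + R)/(38 + R)
(s(23) + 2583) - 1591 = ((-43 + 23)/(38 + 23) + 2583) - 1591 = (-20/61 + 2583) - 1591 = 157543/61 - 1591 = 60492/61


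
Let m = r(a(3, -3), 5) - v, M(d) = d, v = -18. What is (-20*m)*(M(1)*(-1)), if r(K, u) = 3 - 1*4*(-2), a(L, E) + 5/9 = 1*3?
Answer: 580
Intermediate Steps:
a(L, E) = 22/9 (a(L, E) = -5/9 + 1*3 = -5/9 + 3 = 22/9)
r(K, u) = 11 (r(K, u) = 3 - 4*(-2) = 3 + 8 = 11)
m = 29 (m = 11 - 1*(-18) = 11 + 18 = 29)
(-20*m)*(M(1)*(-1)) = (-20*29)*(1*(-1)) = -580*(-1) = 580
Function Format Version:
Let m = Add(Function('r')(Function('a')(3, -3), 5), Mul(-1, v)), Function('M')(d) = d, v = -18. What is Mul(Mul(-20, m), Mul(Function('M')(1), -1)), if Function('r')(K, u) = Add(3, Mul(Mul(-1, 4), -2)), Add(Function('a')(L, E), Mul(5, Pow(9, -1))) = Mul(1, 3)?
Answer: 580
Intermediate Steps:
Function('a')(L, E) = Rational(22, 9) (Function('a')(L, E) = Add(Rational(-5, 9), Mul(1, 3)) = Add(Rational(-5, 9), 3) = Rational(22, 9))
Function('r')(K, u) = 11 (Function('r')(K, u) = Add(3, Mul(-4, -2)) = Add(3, 8) = 11)
m = 29 (m = Add(11, Mul(-1, -18)) = Add(11, 18) = 29)
Mul(Mul(-20, m), Mul(Function('M')(1), -1)) = Mul(Mul(-20, 29), Mul(1, -1)) = Mul(-580, -1) = 580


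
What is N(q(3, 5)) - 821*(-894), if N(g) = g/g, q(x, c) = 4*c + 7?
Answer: 733975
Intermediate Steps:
q(x, c) = 7 + 4*c
N(g) = 1
N(q(3, 5)) - 821*(-894) = 1 - 821*(-894) = 1 + 733974 = 733975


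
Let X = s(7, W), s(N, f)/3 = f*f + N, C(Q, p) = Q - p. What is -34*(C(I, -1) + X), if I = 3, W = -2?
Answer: -1258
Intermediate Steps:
s(N, f) = 3*N + 3*f² (s(N, f) = 3*(f*f + N) = 3*(f² + N) = 3*(N + f²) = 3*N + 3*f²)
X = 33 (X = 3*7 + 3*(-2)² = 21 + 3*4 = 21 + 12 = 33)
-34*(C(I, -1) + X) = -34*((3 - 1*(-1)) + 33) = -34*((3 + 1) + 33) = -34*(4 + 33) = -34*37 = -1258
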